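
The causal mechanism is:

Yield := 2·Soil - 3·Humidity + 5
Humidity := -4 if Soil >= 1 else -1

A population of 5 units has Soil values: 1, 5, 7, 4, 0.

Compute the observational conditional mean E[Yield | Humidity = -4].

E[Yield|Humidity=-4] averages over only the 4 units with Humidity=-4 (Soil = 1, 5, 7, 4): Yield = 19, 27, 31, 25, mean 25.5.

25.5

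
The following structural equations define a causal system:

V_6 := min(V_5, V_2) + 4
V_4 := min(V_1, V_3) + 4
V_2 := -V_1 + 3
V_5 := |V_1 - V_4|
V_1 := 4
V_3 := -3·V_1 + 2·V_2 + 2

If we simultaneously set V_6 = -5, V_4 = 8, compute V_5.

Setting V_6 = -5, V_4 = 8 by intervention discards those variables' equations.
V_5 = |V_1 - V_4|  [with V_1=4, V_4=8]  = 4

4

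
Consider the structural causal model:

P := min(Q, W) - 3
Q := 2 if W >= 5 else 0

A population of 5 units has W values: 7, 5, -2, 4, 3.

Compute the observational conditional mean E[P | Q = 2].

E[P|Q=2] averages over only the 2 units with Q=2 (W = 7, 5): P = -1, -1, mean -1.

-1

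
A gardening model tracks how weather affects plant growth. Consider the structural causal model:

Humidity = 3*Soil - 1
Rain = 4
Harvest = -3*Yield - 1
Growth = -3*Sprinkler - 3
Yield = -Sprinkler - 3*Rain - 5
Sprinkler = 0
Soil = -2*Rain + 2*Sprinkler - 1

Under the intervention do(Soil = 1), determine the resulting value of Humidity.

2

do(Soil=1) replaces the equation Soil = -2*Rain + 2*Sprinkler - 1 with the constant Soil = 1.
Humidity = 3*Soil - 1  [with Soil=1]  = 2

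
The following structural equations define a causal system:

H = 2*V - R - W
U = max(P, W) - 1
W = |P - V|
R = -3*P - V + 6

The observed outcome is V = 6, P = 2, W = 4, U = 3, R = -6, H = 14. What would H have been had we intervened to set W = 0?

18

The intervention breaks the incoming arrows to W: W = |P - V| no longer applies, and W = 0.
R = -3*P - V + 6  [with P=2, V=6]  = -6
H = 2*V - R - W  [with V=6, R=-6, W=0]  = 18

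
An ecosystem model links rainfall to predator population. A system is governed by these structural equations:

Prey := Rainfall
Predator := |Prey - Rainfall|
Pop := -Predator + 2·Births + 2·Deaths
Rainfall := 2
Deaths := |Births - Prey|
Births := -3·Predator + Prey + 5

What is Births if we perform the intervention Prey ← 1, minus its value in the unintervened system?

Under do(Prey=1), the mechanism Prey := Rainfall is discarded; Prey is fixed at 1.
Predator = |Prey - Rainfall|  [with Prey=1, Rainfall=2]  = 1
Births = -3·Predator + Prey + 5  [with Predator=1, Prey=1]  = 3
Without intervention: Prey = Rainfall  [with Rainfall=2]  = 2; Predator = |Prey - Rainfall|  [with Prey=2, Rainfall=2]  = 0; Births = -3·Predator + Prey + 5  [with Predator=0, Prey=2]  = 7.
Change = 3 − 7 = -4.

-4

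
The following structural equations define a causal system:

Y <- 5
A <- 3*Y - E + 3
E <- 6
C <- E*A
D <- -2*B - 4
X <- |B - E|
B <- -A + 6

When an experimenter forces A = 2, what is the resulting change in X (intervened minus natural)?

The intervention breaks the incoming arrows to A: A <- 3*Y - E + 3 no longer applies, and A = 2.
B = -A + 6  [with A=2]  = 4
X = |B - E|  [with B=4, E=6]  = 2
Without intervention: A = 3*Y - E + 3  [with Y=5, E=6]  = 12; B = -A + 6  [with A=12]  = -6; X = |B - E|  [with B=-6, E=6]  = 12.
Change = 2 − 12 = -10.

-10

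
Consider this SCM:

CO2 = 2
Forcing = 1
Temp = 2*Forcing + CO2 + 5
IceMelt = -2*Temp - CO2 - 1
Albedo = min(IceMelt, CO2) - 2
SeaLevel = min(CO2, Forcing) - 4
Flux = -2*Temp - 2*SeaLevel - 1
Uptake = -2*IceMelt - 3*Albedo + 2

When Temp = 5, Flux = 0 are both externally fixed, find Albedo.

Setting Temp = 5, Flux = 0 by intervention discards those variables' equations.
IceMelt = -2*Temp - CO2 - 1  [with Temp=5, CO2=2]  = -13
Albedo = min(IceMelt, CO2) - 2  [with IceMelt=-13, CO2=2]  = -15

-15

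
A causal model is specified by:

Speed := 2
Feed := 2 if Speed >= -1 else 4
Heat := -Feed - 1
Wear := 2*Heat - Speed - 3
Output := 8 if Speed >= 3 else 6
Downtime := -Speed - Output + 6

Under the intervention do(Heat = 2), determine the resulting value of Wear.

The intervention breaks the incoming arrows to Heat: Heat := -Feed - 1 no longer applies, and Heat = 2.
Wear = 2*Heat - Speed - 3  [with Heat=2, Speed=2]  = -1

-1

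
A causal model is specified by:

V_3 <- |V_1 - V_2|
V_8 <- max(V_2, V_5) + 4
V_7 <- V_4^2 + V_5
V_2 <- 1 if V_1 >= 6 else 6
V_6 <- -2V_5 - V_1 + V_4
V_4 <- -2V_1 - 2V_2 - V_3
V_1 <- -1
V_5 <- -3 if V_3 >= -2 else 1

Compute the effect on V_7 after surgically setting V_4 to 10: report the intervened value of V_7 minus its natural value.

The intervention breaks the incoming arrows to V_4: V_4 <- -2V_1 - 2V_2 - V_3 no longer applies, and V_4 = 10.
V_2 = 1 if V_1 >= 6 else 6  [with V_1=-1]  = 6
V_3 = |V_1 - V_2|  [with V_1=-1, V_2=6]  = 7
V_5 = -3 if V_3 >= -2 else 1  [with V_3=7]  = -3
V_7 = V_4^2 + V_5  [with V_4=10, V_5=-3]  = 97
Without intervention: V_2 = 1 if V_1 >= 6 else 6  [with V_1=-1]  = 6; V_3 = |V_1 - V_2|  [with V_1=-1, V_2=6]  = 7; V_4 = -2V_1 - 2V_2 - V_3  [with V_1=-1, V_2=6, V_3=7]  = -17; V_5 = -3 if V_3 >= -2 else 1  [with V_3=7]  = -3; V_7 = V_4^2 + V_5  [with V_4=-17, V_5=-3]  = 286.
Change = 97 − 286 = -189.

-189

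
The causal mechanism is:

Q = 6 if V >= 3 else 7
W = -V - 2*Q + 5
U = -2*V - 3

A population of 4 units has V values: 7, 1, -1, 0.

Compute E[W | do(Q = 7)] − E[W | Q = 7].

The intervention sets Q=7 in all 4 units regardless of V. Recomputing W per unit gives -16, -10, -8, -9; average -10.75.
Conditioning on Q=7 selects the 3 unit(s) with V ∈ {1, -1, 0}. Their W values: -10, -8, -9. Mean = -9.
Difference = -10.75 − (-9) = -1.75.

-1.75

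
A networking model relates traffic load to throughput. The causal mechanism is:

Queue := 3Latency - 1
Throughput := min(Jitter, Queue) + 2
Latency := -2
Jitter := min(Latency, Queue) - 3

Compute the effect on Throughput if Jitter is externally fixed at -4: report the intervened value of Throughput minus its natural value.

3

The intervention breaks the incoming arrows to Jitter: Jitter := min(Latency, Queue) - 3 no longer applies, and Jitter = -4.
Queue = 3Latency - 1  [with Latency=-2]  = -7
Throughput = min(Jitter, Queue) + 2  [with Jitter=-4, Queue=-7]  = -5
Without intervention: Queue = 3Latency - 1  [with Latency=-2]  = -7; Jitter = min(Latency, Queue) - 3  [with Latency=-2, Queue=-7]  = -10; Throughput = min(Jitter, Queue) + 2  [with Jitter=-10, Queue=-7]  = -8.
Change = -5 − (-8) = 3.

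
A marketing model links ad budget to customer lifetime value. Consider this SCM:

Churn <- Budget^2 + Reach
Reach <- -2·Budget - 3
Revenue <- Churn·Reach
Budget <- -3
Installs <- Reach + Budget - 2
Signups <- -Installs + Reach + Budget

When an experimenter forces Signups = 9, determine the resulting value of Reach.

3

The intervention breaks the incoming arrows to Signups: Signups <- -Installs + Reach + Budget no longer applies, and Signups = 9.
Since Reach is not a descendant of the intervened variable, it is unaffected.
Reach = -2·Budget - 3  [with Budget=-3]  = 3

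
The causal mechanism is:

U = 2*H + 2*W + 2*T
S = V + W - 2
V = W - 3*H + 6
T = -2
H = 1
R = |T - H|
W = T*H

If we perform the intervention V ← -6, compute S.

-10

Intervening sets V = -6 and removes its equation (V = W - 3*H + 6).
W = T*H  [with T=-2, H=1]  = -2
S = V + W - 2  [with V=-6, W=-2]  = -10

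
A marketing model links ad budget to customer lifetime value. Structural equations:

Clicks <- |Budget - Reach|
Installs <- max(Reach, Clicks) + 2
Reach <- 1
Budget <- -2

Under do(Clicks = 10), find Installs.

The intervention breaks the incoming arrows to Clicks: Clicks <- |Budget - Reach| no longer applies, and Clicks = 10.
Installs = max(Reach, Clicks) + 2  [with Reach=1, Clicks=10]  = 12

12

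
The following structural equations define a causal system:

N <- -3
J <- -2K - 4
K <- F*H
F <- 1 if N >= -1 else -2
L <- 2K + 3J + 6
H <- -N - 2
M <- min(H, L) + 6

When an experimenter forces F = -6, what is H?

Under do(F=-6), the mechanism F <- 1 if N >= -1 else -2 is discarded; F is fixed at -6.
Since H is not a descendant of the intervened variable, it is unaffected.
H = -N - 2  [with N=-3]  = 1

1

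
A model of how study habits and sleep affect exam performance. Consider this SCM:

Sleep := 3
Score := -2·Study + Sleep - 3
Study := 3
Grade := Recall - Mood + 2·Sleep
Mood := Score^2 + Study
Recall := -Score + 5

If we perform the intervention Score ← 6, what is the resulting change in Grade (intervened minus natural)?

-12

The intervention breaks the incoming arrows to Score: Score := -2·Study + Sleep - 3 no longer applies, and Score = 6.
Mood = Score^2 + Study  [with Score=6, Study=3]  = 39
Recall = -Score + 5  [with Score=6]  = -1
Grade = Recall - Mood + 2·Sleep  [with Recall=-1, Mood=39, Sleep=3]  = -34
Without intervention: Score = -2·Study + Sleep - 3  [with Study=3, Sleep=3]  = -6; Mood = Score^2 + Study  [with Score=-6, Study=3]  = 39; Recall = -Score + 5  [with Score=-6]  = 11; Grade = Recall - Mood + 2·Sleep  [with Recall=11, Mood=39, Sleep=3]  = -22.
Change = -34 − (-22) = -12.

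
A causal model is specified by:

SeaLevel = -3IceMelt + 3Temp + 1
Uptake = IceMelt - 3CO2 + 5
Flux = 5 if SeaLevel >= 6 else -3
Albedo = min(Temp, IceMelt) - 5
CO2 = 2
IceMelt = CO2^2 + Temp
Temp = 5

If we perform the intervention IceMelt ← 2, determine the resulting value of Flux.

5

The intervention breaks the incoming arrows to IceMelt: IceMelt = CO2^2 + Temp no longer applies, and IceMelt = 2.
SeaLevel = -3IceMelt + 3Temp + 1  [with IceMelt=2, Temp=5]  = 10
Flux = 5 if SeaLevel >= 6 else -3  [with SeaLevel=10]  = 5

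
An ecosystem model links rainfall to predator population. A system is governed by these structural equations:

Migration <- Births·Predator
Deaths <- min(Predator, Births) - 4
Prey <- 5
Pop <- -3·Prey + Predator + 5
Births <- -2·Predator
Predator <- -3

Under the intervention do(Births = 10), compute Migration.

-30

do(Births=10) replaces the equation Births <- -2·Predator with the constant Births = 10.
Migration = Births·Predator  [with Births=10, Predator=-3]  = -30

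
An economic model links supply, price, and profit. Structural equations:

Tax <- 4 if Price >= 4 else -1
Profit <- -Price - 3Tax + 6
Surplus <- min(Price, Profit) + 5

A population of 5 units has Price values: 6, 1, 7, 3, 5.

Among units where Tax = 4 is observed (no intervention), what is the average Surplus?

-7

Observing Tax=4 restricts to units where Tax's equation naturally yields 4: Price ∈ {6, 7, 5}. In that subpopulation Surplus = -7, -8, -6, mean -7.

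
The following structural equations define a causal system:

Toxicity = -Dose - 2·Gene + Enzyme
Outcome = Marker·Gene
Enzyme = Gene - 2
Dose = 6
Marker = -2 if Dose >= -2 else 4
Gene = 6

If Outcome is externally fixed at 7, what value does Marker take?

-2

do(Outcome=7) replaces the equation Outcome = Marker·Gene with the constant Outcome = 7.
No directed path runs from Outcome to Marker, so Marker keeps its natural value.
Marker = -2 if Dose >= -2 else 4  [with Dose=6]  = -2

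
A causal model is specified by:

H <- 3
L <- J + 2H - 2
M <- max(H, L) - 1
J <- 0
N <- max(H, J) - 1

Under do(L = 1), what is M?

2

The intervention breaks the incoming arrows to L: L <- J + 2H - 2 no longer applies, and L = 1.
M = max(H, L) - 1  [with H=3, L=1]  = 2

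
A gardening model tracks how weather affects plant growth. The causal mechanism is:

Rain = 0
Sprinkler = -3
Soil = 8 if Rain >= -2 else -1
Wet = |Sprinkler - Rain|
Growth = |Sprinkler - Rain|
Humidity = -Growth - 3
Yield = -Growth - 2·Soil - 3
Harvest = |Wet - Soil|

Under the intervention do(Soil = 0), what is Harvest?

3

The intervention breaks the incoming arrows to Soil: Soil = 8 if Rain >= -2 else -1 no longer applies, and Soil = 0.
Wet = |Sprinkler - Rain|  [with Sprinkler=-3, Rain=0]  = 3
Harvest = |Wet - Soil|  [with Wet=3, Soil=0]  = 3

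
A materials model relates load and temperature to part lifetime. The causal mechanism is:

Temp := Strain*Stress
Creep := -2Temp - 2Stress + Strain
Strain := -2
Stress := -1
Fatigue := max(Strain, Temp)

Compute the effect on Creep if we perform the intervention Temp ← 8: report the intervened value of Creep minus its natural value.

-12

The intervention breaks the incoming arrows to Temp: Temp := Strain*Stress no longer applies, and Temp = 8.
Creep = -2Temp - 2Stress + Strain  [with Temp=8, Stress=-1, Strain=-2]  = -16
Without intervention: Temp = Strain*Stress  [with Strain=-2, Stress=-1]  = 2; Creep = -2Temp - 2Stress + Strain  [with Temp=2, Stress=-1, Strain=-2]  = -4.
Change = -16 − (-4) = -12.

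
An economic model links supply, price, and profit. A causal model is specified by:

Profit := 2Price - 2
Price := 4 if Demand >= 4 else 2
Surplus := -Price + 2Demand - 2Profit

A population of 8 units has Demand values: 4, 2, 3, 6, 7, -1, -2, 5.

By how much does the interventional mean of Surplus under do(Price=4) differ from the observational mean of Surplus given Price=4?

Under do(Price=4), Price's equation is replaced by Price=4 for every unit. Per-unit Surplus: -8, -12, -10, -4, -2, -18, -20, -6. Mean = -10.
E[Surplus|Price=4] averages over only the 4 units with Price=4 (Demand = 4, 6, 7, 5): Surplus = -8, -4, -2, -6, mean -5.
Difference = -10 − (-5) = -5.

-5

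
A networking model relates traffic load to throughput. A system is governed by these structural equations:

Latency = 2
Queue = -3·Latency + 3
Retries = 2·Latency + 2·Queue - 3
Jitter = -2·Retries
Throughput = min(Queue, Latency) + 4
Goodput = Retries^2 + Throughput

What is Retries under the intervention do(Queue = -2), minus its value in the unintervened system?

2

The intervention breaks the incoming arrows to Queue: Queue = -3·Latency + 3 no longer applies, and Queue = -2.
Retries = 2·Latency + 2·Queue - 3  [with Latency=2, Queue=-2]  = -3
Without intervention: Queue = -3·Latency + 3  [with Latency=2]  = -3; Retries = 2·Latency + 2·Queue - 3  [with Latency=2, Queue=-3]  = -5.
Change = -3 − (-5) = 2.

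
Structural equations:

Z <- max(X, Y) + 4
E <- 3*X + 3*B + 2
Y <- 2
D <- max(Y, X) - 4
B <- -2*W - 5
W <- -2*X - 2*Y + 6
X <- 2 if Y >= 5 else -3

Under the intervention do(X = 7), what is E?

80

Under do(X=7), the mechanism X <- 2 if Y >= 5 else -3 is discarded; X is fixed at 7.
W = -2*X - 2*Y + 6  [with X=7, Y=2]  = -12
B = -2*W - 5  [with W=-12]  = 19
E = 3*X + 3*B + 2  [with X=7, B=19]  = 80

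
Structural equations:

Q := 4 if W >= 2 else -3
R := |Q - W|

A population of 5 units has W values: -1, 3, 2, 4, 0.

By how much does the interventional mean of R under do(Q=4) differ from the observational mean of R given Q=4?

1.4

do(Q=4) breaks Q's dependence on W. With Q=4 fixed, R across the units is 5, 1, 2, 0, 4, mean 2.4.
Conditioning on Q=4 selects the 3 unit(s) with W ∈ {3, 2, 4}. Their R values: 1, 2, 0. Mean = 1.
Difference = 2.4 − 1 = 1.4.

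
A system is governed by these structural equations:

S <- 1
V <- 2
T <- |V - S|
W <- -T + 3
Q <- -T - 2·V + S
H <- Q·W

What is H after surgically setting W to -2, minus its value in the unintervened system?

16

Under do(W=-2), the mechanism W <- -T + 3 is discarded; W is fixed at -2.
T = |V - S|  [with V=2, S=1]  = 1
Q = -T - 2·V + S  [with T=1, V=2, S=1]  = -4
H = Q·W  [with Q=-4, W=-2]  = 8
Without intervention: T = |V - S|  [with V=2, S=1]  = 1; W = -T + 3  [with T=1]  = 2; Q = -T - 2·V + S  [with T=1, V=2, S=1]  = -4; H = Q·W  [with Q=-4, W=2]  = -8.
Change = 8 − (-8) = 16.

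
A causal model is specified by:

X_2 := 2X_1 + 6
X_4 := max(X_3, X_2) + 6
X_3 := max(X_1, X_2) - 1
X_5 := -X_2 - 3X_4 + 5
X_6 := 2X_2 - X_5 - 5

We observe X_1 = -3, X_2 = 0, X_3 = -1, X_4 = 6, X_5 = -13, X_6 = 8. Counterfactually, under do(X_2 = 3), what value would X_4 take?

Under do(X_2=3), the mechanism X_2 := 2X_1 + 6 is discarded; X_2 is fixed at 3.
X_3 = max(X_1, X_2) - 1  [with X_1=-3, X_2=3]  = 2
X_4 = max(X_3, X_2) + 6  [with X_3=2, X_2=3]  = 9

9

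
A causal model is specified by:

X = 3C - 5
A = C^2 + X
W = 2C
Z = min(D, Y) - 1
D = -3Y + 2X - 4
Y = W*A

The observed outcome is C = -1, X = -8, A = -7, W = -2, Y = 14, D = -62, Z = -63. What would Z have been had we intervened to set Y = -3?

-12

Under do(Y=-3), the mechanism Y = W*A is discarded; Y is fixed at -3.
X = 3C - 5  [with C=-1]  = -8
D = -3Y + 2X - 4  [with Y=-3, X=-8]  = -11
Z = min(D, Y) - 1  [with D=-11, Y=-3]  = -12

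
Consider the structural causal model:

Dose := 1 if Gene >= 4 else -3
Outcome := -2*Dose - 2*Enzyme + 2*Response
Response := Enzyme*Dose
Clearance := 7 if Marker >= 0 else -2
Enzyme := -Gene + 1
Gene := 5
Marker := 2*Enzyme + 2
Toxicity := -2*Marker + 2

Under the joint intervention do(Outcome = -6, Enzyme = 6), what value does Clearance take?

Under do(Outcome = -6, Enzyme = 6), each intervened variable's structural equation is replaced by its fixed value.
Marker = 2*Enzyme + 2  [with Enzyme=6]  = 14
Clearance = 7 if Marker >= 0 else -2  [with Marker=14]  = 7

7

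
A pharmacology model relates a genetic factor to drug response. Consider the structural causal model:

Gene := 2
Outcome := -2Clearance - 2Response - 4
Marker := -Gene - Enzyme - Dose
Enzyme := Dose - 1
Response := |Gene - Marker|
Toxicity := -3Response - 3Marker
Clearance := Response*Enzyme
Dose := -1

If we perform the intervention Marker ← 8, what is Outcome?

do(Marker=8) replaces the equation Marker := -Gene - Enzyme - Dose with the constant Marker = 8.
Enzyme = Dose - 1  [with Dose=-1]  = -2
Response = |Gene - Marker|  [with Gene=2, Marker=8]  = 6
Clearance = Response*Enzyme  [with Response=6, Enzyme=-2]  = -12
Outcome = -2Clearance - 2Response - 4  [with Clearance=-12, Response=6]  = 8

8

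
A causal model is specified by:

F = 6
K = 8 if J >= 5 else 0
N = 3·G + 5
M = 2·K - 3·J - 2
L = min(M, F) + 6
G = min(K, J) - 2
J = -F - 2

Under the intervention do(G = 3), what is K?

Under do(G=3), the mechanism G = min(K, J) - 2 is discarded; G is fixed at 3.
Since K is not a descendant of the intervened variable, it is unaffected.
J = -F - 2  [with F=6]  = -8
K = 8 if J >= 5 else 0  [with J=-8]  = 0

0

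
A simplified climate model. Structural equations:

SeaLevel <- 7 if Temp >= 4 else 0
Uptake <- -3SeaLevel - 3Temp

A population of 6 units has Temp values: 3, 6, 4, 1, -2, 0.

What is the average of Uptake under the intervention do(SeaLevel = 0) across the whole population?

The intervention sets SeaLevel=0 in all 6 units regardless of Temp. Recomputing Uptake per unit gives -9, -18, -12, -3, 6, 0; average -6.

-6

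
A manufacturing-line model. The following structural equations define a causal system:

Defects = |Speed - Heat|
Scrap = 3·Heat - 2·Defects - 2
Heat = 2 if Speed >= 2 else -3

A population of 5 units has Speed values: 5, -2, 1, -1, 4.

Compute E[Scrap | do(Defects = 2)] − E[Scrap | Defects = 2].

-1.5

Every unit gets Defects=2 under the intervention. Scrap values become 0, -15, -15, -15, 0; E[Scrap|do(Defects=2)] = -9.
Observing Defects=2 restricts to units where Defects's equation naturally yields 2: Speed ∈ {-1, 4}. In that subpopulation Scrap = -15, 0, mean -7.5.
Difference = -9 − (-7.5) = -1.5.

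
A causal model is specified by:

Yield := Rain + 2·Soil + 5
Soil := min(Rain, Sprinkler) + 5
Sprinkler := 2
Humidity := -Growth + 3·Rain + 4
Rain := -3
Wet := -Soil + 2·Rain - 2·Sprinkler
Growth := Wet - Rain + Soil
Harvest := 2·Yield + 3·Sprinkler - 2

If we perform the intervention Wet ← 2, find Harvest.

16

do(Wet=2) replaces the equation Wet := -Soil + 2·Rain - 2·Sprinkler with the constant Wet = 2.
No directed path runs from Wet to Harvest, so Harvest keeps its natural value.
Soil = min(Rain, Sprinkler) + 5  [with Rain=-3, Sprinkler=2]  = 2
Yield = Rain + 2·Soil + 5  [with Rain=-3, Soil=2]  = 6
Harvest = 2·Yield + 3·Sprinkler - 2  [with Yield=6, Sprinkler=2]  = 16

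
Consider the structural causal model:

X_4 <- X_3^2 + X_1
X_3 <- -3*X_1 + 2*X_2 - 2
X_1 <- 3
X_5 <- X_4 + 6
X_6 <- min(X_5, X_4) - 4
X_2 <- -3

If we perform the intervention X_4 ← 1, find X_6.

Under do(X_4=1), the mechanism X_4 <- X_3^2 + X_1 is discarded; X_4 is fixed at 1.
X_5 = X_4 + 6  [with X_4=1]  = 7
X_6 = min(X_5, X_4) - 4  [with X_5=7, X_4=1]  = -3

-3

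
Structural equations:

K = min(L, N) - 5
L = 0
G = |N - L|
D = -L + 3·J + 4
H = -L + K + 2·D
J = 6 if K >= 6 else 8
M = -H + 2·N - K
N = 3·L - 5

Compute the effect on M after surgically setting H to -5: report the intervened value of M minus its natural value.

51

do(H=-5) replaces the equation H = -L + K + 2·D with the constant H = -5.
N = 3·L - 5  [with L=0]  = -5
K = min(L, N) - 5  [with L=0, N=-5]  = -10
M = -H + 2·N - K  [with H=-5, N=-5, K=-10]  = 5
Without intervention: N = 3·L - 5  [with L=0]  = -5; K = min(L, N) - 5  [with L=0, N=-5]  = -10; J = 6 if K >= 6 else 8  [with K=-10]  = 8; D = -L + 3·J + 4  [with L=0, J=8]  = 28; H = -L + K + 2·D  [with L=0, K=-10, D=28]  = 46; M = -H + 2·N - K  [with H=46, N=-5, K=-10]  = -46.
Change = 5 − (-46) = 51.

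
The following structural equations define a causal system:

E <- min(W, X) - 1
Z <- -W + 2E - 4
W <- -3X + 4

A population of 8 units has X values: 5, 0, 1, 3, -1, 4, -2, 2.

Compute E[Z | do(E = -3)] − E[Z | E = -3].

The intervention sets E=-3 in all 8 units regardless of X. Recomputing Z per unit gives 1, -14, -11, -5, -17, -2, -20, -8; average -9.5.
Observing E=-3 restricts to units where E's equation naturally yields -3: X ∈ {-2, 2}. In that subpopulation Z = -20, -8, mean -14.
Difference = -9.5 − (-14) = 4.5.

4.5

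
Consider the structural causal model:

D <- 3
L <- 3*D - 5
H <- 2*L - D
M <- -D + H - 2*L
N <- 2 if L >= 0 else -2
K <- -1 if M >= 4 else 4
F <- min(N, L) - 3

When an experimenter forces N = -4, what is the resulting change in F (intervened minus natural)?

Under do(N=-4), the mechanism N <- 2 if L >= 0 else -2 is discarded; N is fixed at -4.
L = 3*D - 5  [with D=3]  = 4
F = min(N, L) - 3  [with N=-4, L=4]  = -7
Without intervention: L = 3*D - 5  [with D=3]  = 4; N = 2 if L >= 0 else -2  [with L=4]  = 2; F = min(N, L) - 3  [with N=2, L=4]  = -1.
Change = -7 − (-1) = -6.

-6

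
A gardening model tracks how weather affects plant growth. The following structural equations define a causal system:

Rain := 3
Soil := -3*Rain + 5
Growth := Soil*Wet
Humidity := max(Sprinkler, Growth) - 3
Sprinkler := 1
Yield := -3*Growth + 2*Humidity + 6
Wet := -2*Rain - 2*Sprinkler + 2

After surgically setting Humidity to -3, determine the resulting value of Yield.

-72

Intervening sets Humidity = -3 and removes its equation (Humidity := max(Sprinkler, Growth) - 3).
Soil = -3*Rain + 5  [with Rain=3]  = -4
Wet = -2*Rain - 2*Sprinkler + 2  [with Rain=3, Sprinkler=1]  = -6
Growth = Soil*Wet  [with Soil=-4, Wet=-6]  = 24
Yield = -3*Growth + 2*Humidity + 6  [with Growth=24, Humidity=-3]  = -72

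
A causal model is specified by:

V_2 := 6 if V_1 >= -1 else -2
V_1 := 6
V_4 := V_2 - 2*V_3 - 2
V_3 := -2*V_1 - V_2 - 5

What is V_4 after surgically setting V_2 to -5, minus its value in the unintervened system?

Under do(V_2=-5), the mechanism V_2 := 6 if V_1 >= -1 else -2 is discarded; V_2 is fixed at -5.
V_3 = -2*V_1 - V_2 - 5  [with V_1=6, V_2=-5]  = -12
V_4 = V_2 - 2*V_3 - 2  [with V_2=-5, V_3=-12]  = 17
Without intervention: V_2 = 6 if V_1 >= -1 else -2  [with V_1=6]  = 6; V_3 = -2*V_1 - V_2 - 5  [with V_1=6, V_2=6]  = -23; V_4 = V_2 - 2*V_3 - 2  [with V_2=6, V_3=-23]  = 50.
Change = 17 − 50 = -33.

-33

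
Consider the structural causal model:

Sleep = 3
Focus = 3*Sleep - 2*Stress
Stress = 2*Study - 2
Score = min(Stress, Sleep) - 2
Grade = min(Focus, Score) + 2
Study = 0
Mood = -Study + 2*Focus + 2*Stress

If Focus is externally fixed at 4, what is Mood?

Under do(Focus=4), the mechanism Focus = 3*Sleep - 2*Stress is discarded; Focus is fixed at 4.
Stress = 2*Study - 2  [with Study=0]  = -2
Mood = -Study + 2*Focus + 2*Stress  [with Study=0, Focus=4, Stress=-2]  = 4

4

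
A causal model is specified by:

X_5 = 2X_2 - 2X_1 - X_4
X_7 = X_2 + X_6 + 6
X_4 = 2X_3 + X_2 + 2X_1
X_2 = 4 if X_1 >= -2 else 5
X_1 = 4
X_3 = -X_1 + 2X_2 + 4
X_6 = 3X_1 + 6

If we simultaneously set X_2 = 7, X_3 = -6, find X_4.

Setting X_2 = 7, X_3 = -6 by intervention discards those variables' equations.
X_4 = 2X_3 + X_2 + 2X_1  [with X_3=-6, X_2=7, X_1=4]  = 3

3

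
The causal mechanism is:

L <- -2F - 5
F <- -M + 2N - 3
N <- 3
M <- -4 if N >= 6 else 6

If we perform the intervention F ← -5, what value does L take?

The intervention breaks the incoming arrows to F: F <- -M + 2N - 3 no longer applies, and F = -5.
L = -2F - 5  [with F=-5]  = 5

5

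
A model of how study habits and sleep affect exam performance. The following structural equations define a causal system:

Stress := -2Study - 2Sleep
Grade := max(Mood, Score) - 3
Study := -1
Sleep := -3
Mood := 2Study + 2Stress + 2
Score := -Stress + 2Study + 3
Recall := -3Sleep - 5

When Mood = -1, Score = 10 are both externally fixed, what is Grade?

7

Setting Mood = -1, Score = 10 by intervention discards those variables' equations.
Grade = max(Mood, Score) - 3  [with Mood=-1, Score=10]  = 7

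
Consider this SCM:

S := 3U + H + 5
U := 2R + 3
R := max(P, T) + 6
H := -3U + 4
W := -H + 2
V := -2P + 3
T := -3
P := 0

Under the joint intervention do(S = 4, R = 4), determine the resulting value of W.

Setting S = 4, R = 4 by intervention discards those variables' equations.
U = 2R + 3  [with R=4]  = 11
H = -3U + 4  [with U=11]  = -29
W = -H + 2  [with H=-29]  = 31

31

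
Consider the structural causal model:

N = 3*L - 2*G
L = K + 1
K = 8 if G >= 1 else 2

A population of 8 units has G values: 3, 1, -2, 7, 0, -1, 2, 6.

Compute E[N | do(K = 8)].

The intervention sets K=8 in all 8 units regardless of G. Recomputing N per unit gives 21, 25, 31, 13, 27, 29, 23, 15; average 23.

23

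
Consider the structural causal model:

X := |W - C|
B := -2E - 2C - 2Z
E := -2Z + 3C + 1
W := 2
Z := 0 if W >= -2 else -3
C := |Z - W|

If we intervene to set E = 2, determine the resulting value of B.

Intervening sets E = 2 and removes its equation (E := -2Z + 3C + 1).
Z = 0 if W >= -2 else -3  [with W=2]  = 0
C = |Z - W|  [with Z=0, W=2]  = 2
B = -2E - 2C - 2Z  [with E=2, C=2, Z=0]  = -8

-8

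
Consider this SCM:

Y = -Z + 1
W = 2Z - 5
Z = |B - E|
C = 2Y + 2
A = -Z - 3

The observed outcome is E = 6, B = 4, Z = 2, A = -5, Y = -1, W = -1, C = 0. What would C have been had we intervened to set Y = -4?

Under do(Y=-4), the mechanism Y = -Z + 1 is discarded; Y is fixed at -4.
C = 2Y + 2  [with Y=-4]  = -6

-6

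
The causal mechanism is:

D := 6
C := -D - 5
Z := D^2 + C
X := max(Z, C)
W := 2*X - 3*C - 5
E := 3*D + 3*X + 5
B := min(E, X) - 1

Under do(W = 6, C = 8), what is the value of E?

155

The joint intervention fixes W = 6, C = 8, removing each variable's own equation.
Z = D^2 + C  [with D=6, C=8]  = 44
X = max(Z, C)  [with Z=44, C=8]  = 44
E = 3*D + 3*X + 5  [with D=6, X=44]  = 155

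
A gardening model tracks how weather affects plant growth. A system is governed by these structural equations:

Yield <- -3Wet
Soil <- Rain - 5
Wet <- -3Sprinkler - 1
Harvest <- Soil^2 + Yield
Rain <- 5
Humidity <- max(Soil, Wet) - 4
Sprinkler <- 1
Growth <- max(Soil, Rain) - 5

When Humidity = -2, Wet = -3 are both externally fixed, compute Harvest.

9

Under do(Humidity = -2, Wet = -3), each intervened variable's structural equation is replaced by its fixed value.
Soil = Rain - 5  [with Rain=5]  = 0
Yield = -3Wet  [with Wet=-3]  = 9
Harvest = Soil^2 + Yield  [with Soil=0, Yield=9]  = 9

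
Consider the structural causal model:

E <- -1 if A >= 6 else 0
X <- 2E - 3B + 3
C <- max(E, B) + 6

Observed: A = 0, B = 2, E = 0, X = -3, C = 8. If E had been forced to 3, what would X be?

The intervention breaks the incoming arrows to E: E <- -1 if A >= 6 else 0 no longer applies, and E = 3.
X = 2E - 3B + 3  [with E=3, B=2]  = 3

3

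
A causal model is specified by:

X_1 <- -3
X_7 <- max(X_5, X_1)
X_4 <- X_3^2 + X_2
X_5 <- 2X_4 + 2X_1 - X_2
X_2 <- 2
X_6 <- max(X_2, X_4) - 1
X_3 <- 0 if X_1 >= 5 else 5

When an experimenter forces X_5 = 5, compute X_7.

Under do(X_5=5), the mechanism X_5 <- 2X_4 + 2X_1 - X_2 is discarded; X_5 is fixed at 5.
X_7 = max(X_5, X_1)  [with X_5=5, X_1=-3]  = 5

5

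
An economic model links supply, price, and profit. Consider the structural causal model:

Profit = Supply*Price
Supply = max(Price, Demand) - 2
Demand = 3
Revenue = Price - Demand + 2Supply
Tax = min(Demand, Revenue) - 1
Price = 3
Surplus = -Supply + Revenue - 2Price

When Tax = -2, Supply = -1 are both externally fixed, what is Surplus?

The joint intervention fixes Tax = -2, Supply = -1, removing each variable's own equation.
Revenue = Price - Demand + 2Supply  [with Price=3, Demand=3, Supply=-1]  = -2
Surplus = -Supply + Revenue - 2Price  [with Supply=-1, Revenue=-2, Price=3]  = -7

-7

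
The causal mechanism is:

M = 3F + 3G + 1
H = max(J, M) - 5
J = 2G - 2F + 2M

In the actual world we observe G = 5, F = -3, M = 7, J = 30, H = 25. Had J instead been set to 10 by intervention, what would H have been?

Intervening sets J = 10 and removes its equation (J = 2G - 2F + 2M).
M = 3F + 3G + 1  [with F=-3, G=5]  = 7
H = max(J, M) - 5  [with J=10, M=7]  = 5

5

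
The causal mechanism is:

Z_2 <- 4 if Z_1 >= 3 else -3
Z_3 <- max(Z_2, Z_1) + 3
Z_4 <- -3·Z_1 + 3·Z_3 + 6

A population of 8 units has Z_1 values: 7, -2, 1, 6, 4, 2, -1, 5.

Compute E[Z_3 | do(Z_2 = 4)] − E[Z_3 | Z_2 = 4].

The intervention sets Z_2=4 in all 8 units regardless of Z_1. Recomputing Z_3 per unit gives 10, 7, 7, 9, 7, 7, 7, 8; average 7.75.
Conditioning on Z_2=4 selects the 4 unit(s) with Z_1 ∈ {7, 6, 4, 5}. Their Z_3 values: 10, 9, 7, 8. Mean = 8.5.
Difference = 7.75 − 8.5 = -0.75.

-0.75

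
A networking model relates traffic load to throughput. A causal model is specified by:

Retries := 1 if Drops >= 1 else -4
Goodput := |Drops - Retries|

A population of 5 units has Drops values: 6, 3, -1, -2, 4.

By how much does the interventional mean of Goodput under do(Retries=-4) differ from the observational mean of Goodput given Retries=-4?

3.5

Under do(Retries=-4), Retries's equation is replaced by Retries=-4 for every unit. Per-unit Goodput: 10, 7, 3, 2, 8. Mean = 6.
Conditioning on Retries=-4 selects the 2 unit(s) with Drops ∈ {-1, -2}. Their Goodput values: 3, 2. Mean = 2.5.
Difference = 6 − 2.5 = 3.5.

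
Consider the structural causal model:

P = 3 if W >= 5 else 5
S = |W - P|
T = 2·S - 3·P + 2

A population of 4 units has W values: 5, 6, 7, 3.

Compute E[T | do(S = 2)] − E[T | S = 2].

1.5

Under do(S=2), S's equation is replaced by S=2 for every unit. Per-unit T: -3, -3, -3, -9. Mean = -4.5.
Observing S=2 restricts to units where S's equation naturally yields 2: W ∈ {5, 3}. In that subpopulation T = -3, -9, mean -6.
Difference = -4.5 − (-6) = 1.5.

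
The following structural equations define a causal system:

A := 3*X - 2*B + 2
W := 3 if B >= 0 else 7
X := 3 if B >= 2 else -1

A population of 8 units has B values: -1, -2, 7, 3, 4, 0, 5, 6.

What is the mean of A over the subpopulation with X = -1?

Observing X=-1 restricts to units where X's equation naturally yields -1: B ∈ {-1, -2, 0}. In that subpopulation A = 1, 3, -1, mean 1.

1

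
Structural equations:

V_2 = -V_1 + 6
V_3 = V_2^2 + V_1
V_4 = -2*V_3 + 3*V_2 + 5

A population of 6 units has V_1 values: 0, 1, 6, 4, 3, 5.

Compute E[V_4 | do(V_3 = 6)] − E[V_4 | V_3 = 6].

do(V_3=6) breaks V_3's dependence on V_1. With V_3=6 fixed, V_4 across the units is 11, 8, -7, -1, 2, -4, mean 1.5.
Conditioning on V_3=6 selects the 2 unit(s) with V_1 ∈ {6, 5}. Their V_4 values: -7, -4. Mean = -5.5.
Difference = 1.5 − (-5.5) = 7.

7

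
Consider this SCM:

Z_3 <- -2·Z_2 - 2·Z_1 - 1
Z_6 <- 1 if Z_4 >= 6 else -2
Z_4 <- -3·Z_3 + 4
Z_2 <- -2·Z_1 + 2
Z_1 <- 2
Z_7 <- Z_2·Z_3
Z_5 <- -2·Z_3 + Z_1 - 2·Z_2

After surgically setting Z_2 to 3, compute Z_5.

18

do(Z_2=3) replaces the equation Z_2 <- -2·Z_1 + 2 with the constant Z_2 = 3.
Z_3 = -2·Z_2 - 2·Z_1 - 1  [with Z_2=3, Z_1=2]  = -11
Z_5 = -2·Z_3 + Z_1 - 2·Z_2  [with Z_3=-11, Z_1=2, Z_2=3]  = 18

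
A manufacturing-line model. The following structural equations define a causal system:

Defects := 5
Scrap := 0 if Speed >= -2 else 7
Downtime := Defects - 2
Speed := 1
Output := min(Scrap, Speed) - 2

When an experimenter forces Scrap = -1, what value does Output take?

The intervention breaks the incoming arrows to Scrap: Scrap := 0 if Speed >= -2 else 7 no longer applies, and Scrap = -1.
Output = min(Scrap, Speed) - 2  [with Scrap=-1, Speed=1]  = -3

-3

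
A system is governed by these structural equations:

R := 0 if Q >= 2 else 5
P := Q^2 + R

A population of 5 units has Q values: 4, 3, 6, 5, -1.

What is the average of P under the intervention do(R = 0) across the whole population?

17.4

Every unit gets R=0 under the intervention. P values become 16, 9, 36, 25, 1; E[P|do(R=0)] = 17.4.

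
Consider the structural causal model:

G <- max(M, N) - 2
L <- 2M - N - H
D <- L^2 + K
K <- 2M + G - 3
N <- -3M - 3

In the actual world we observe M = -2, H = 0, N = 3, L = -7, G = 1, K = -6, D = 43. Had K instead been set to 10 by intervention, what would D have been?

59

Intervening sets K = 10 and removes its equation (K <- 2M + G - 3).
N = -3M - 3  [with M=-2]  = 3
L = 2M - N - H  [with M=-2, N=3, H=0]  = -7
D = L^2 + K  [with L=-7, K=10]  = 59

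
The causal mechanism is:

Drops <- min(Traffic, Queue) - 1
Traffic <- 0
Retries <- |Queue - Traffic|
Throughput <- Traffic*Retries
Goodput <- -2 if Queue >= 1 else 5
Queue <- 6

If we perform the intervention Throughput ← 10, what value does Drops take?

do(Throughput=10) replaces the equation Throughput <- Traffic*Retries with the constant Throughput = 10.
Drops is not downstream of the intervention, so its value is determined by the original equations.
Drops = min(Traffic, Queue) - 1  [with Traffic=0, Queue=6]  = -1

-1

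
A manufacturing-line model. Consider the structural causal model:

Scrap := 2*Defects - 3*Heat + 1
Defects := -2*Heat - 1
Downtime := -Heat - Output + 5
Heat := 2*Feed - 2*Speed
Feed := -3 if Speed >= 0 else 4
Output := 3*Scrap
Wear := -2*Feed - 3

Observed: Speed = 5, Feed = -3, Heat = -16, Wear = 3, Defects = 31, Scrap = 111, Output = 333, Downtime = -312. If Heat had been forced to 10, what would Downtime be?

The intervention breaks the incoming arrows to Heat: Heat := 2*Feed - 2*Speed no longer applies, and Heat = 10.
Defects = -2*Heat - 1  [with Heat=10]  = -21
Scrap = 2*Defects - 3*Heat + 1  [with Defects=-21, Heat=10]  = -71
Output = 3*Scrap  [with Scrap=-71]  = -213
Downtime = -Heat - Output + 5  [with Heat=10, Output=-213]  = 208

208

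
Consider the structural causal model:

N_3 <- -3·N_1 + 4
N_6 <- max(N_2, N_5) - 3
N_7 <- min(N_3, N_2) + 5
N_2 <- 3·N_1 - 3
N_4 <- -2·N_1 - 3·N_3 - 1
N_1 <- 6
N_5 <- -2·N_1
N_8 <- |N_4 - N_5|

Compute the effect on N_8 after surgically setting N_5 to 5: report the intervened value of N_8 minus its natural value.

do(N_5=5) replaces the equation N_5 <- -2·N_1 with the constant N_5 = 5.
N_3 = -3·N_1 + 4  [with N_1=6]  = -14
N_4 = -2·N_1 - 3·N_3 - 1  [with N_1=6, N_3=-14]  = 29
N_8 = |N_4 - N_5|  [with N_4=29, N_5=5]  = 24
Without intervention: N_3 = -3·N_1 + 4  [with N_1=6]  = -14; N_4 = -2·N_1 - 3·N_3 - 1  [with N_1=6, N_3=-14]  = 29; N_5 = -2·N_1  [with N_1=6]  = -12; N_8 = |N_4 - N_5|  [with N_4=29, N_5=-12]  = 41.
Change = 24 − 41 = -17.

-17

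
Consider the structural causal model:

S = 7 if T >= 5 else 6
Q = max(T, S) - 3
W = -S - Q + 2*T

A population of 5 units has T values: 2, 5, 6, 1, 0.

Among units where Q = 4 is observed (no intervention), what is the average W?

0

Observing Q=4 restricts to units where Q's equation naturally yields 4: T ∈ {5, 6}. In that subpopulation W = -1, 1, mean 0.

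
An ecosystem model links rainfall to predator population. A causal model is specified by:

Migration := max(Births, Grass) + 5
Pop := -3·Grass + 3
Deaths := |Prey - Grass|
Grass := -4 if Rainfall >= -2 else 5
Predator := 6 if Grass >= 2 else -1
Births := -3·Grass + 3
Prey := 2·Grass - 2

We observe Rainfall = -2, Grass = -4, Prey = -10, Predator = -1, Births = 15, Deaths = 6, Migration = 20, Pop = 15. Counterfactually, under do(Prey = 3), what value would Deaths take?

The intervention breaks the incoming arrows to Prey: Prey := 2·Grass - 2 no longer applies, and Prey = 3.
Grass = -4 if Rainfall >= -2 else 5  [with Rainfall=-2]  = -4
Deaths = |Prey - Grass|  [with Prey=3, Grass=-4]  = 7

7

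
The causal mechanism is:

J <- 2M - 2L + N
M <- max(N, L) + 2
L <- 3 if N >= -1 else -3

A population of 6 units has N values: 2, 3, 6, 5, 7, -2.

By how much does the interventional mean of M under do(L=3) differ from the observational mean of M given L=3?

-0.3

do(L=3) breaks L's dependence on N. With L=3 fixed, M across the units is 5, 5, 8, 7, 9, 5, mean 6.5.
Conditioning on L=3 selects the 5 unit(s) with N ∈ {2, 3, 6, 5, 7}. Their M values: 5, 5, 8, 7, 9. Mean = 6.8.
Difference = 6.5 − 6.8 = -0.3.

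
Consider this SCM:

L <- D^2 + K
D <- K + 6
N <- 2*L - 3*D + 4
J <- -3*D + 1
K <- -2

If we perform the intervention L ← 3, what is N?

The intervention breaks the incoming arrows to L: L <- D^2 + K no longer applies, and L = 3.
D = K + 6  [with K=-2]  = 4
N = 2*L - 3*D + 4  [with L=3, D=4]  = -2

-2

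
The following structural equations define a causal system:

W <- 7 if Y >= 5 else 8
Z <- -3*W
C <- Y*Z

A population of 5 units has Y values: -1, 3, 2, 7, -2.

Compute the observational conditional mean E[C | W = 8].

Observing W=8 restricts to units where W's equation naturally yields 8: Y ∈ {-1, 3, 2, -2}. In that subpopulation C = 24, -72, -48, 48, mean -12.

-12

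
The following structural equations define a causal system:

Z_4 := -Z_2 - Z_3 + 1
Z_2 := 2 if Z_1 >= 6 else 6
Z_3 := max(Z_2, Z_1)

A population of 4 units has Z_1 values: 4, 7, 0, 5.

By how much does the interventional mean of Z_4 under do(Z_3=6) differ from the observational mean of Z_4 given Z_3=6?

1

The intervention sets Z_3=6 in all 4 units regardless of Z_1. Recomputing Z_4 per unit gives -11, -7, -11, -11; average -10.
Conditioning on Z_3=6 selects the 3 unit(s) with Z_1 ∈ {4, 0, 5}. Their Z_4 values: -11, -11, -11. Mean = -11.
Difference = -10 − (-11) = 1.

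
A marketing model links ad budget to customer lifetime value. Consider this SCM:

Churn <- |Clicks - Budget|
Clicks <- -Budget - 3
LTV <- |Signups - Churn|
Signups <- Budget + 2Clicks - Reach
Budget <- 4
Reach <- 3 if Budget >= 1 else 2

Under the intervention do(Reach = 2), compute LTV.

23

Under do(Reach=2), the mechanism Reach <- 3 if Budget >= 1 else 2 is discarded; Reach is fixed at 2.
Clicks = -Budget - 3  [with Budget=4]  = -7
Signups = Budget + 2Clicks - Reach  [with Budget=4, Clicks=-7, Reach=2]  = -12
Churn = |Clicks - Budget|  [with Clicks=-7, Budget=4]  = 11
LTV = |Signups - Churn|  [with Signups=-12, Churn=11]  = 23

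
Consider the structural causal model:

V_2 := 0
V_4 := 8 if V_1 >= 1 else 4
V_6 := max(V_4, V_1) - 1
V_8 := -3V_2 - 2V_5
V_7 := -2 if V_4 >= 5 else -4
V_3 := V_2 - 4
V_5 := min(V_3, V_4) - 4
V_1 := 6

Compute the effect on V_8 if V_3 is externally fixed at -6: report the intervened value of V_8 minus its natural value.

4

The intervention breaks the incoming arrows to V_3: V_3 := V_2 - 4 no longer applies, and V_3 = -6.
V_4 = 8 if V_1 >= 1 else 4  [with V_1=6]  = 8
V_5 = min(V_3, V_4) - 4  [with V_3=-6, V_4=8]  = -10
V_8 = -3V_2 - 2V_5  [with V_2=0, V_5=-10]  = 20
Without intervention: V_3 = V_2 - 4  [with V_2=0]  = -4; V_4 = 8 if V_1 >= 1 else 4  [with V_1=6]  = 8; V_5 = min(V_3, V_4) - 4  [with V_3=-4, V_4=8]  = -8; V_8 = -3V_2 - 2V_5  [with V_2=0, V_5=-8]  = 16.
Change = 20 − 16 = 4.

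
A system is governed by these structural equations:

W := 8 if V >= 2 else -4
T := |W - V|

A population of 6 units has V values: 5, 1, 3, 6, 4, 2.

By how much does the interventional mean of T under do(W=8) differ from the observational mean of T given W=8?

0.5

Under do(W=8), W's equation is replaced by W=8 for every unit. Per-unit T: 3, 7, 5, 2, 4, 6. Mean = 4.5.
Conditioning on W=8 selects the 5 unit(s) with V ∈ {5, 3, 6, 4, 2}. Their T values: 3, 5, 2, 4, 6. Mean = 4.
Difference = 4.5 − 4 = 0.5.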